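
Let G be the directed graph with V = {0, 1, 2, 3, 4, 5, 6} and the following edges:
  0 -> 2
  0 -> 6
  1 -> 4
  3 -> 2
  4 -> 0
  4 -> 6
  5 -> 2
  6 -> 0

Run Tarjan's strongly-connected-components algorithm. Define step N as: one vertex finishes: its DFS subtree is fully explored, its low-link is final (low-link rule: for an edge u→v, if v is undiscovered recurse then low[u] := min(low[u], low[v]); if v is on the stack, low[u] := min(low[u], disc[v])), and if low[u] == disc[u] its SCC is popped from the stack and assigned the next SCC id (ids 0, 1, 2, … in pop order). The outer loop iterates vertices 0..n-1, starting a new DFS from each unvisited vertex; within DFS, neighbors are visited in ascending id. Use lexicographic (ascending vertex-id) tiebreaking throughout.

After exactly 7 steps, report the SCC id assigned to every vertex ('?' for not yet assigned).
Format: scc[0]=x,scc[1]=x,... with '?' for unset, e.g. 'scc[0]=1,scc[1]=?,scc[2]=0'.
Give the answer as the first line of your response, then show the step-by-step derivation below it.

scc[0]=1,scc[1]=3,scc[2]=0,scc[3]=4,scc[4]=2,scc[5]=5,scc[6]=1

step 1: low=(low[0]=0,low[1]=?,low[2]=1,low[3]=?,low[4]=?,low[5]=?,low[6]=?); scc=(scc[0]=?,scc[1]=?,scc[2]=0,scc[3]=?,scc[4]=?,scc[5]=?,scc[6]=?)
step 2: low=(low[0]=0,low[1]=?,low[2]=1,low[3]=?,low[4]=?,low[5]=?,low[6]=0); scc=(scc[0]=?,scc[1]=?,scc[2]=0,scc[3]=?,scc[4]=?,scc[5]=?,scc[6]=?)
step 3: low=(low[0]=0,low[1]=?,low[2]=1,low[3]=?,low[4]=?,low[5]=?,low[6]=0); scc=(scc[0]=1,scc[1]=?,scc[2]=0,scc[3]=?,scc[4]=?,scc[5]=?,scc[6]=1)
step 4: low=(low[0]=0,low[1]=3,low[2]=1,low[3]=?,low[4]=4,low[5]=?,low[6]=0); scc=(scc[0]=1,scc[1]=?,scc[2]=0,scc[3]=?,scc[4]=2,scc[5]=?,scc[6]=1)
step 5: low=(low[0]=0,low[1]=3,low[2]=1,low[3]=?,low[4]=4,low[5]=?,low[6]=0); scc=(scc[0]=1,scc[1]=3,scc[2]=0,scc[3]=?,scc[4]=2,scc[5]=?,scc[6]=1)
step 6: low=(low[0]=0,low[1]=3,low[2]=1,low[3]=5,low[4]=4,low[5]=?,low[6]=0); scc=(scc[0]=1,scc[1]=3,scc[2]=0,scc[3]=4,scc[4]=2,scc[5]=?,scc[6]=1)
step 7: low=(low[0]=0,low[1]=3,low[2]=1,low[3]=5,low[4]=4,low[5]=6,low[6]=0); scc=(scc[0]=1,scc[1]=3,scc[2]=0,scc[3]=4,scc[4]=2,scc[5]=5,scc[6]=1)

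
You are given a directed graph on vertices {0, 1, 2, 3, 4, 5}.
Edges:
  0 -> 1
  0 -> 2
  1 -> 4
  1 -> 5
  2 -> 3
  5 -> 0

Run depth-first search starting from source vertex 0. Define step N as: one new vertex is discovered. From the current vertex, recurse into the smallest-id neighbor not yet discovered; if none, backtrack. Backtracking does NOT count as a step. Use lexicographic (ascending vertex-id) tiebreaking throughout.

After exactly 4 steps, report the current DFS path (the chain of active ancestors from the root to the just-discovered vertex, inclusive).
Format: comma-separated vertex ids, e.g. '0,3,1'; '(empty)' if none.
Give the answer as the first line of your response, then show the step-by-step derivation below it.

0,1,5

step 1: discover 0; path=0; order=0
step 2: discover 1; path=0>1; order=0,1
step 3: discover 4; path=0>1>4; order=0,1,4
step 4: discover 5; path=0>1>5; order=0,1,4,5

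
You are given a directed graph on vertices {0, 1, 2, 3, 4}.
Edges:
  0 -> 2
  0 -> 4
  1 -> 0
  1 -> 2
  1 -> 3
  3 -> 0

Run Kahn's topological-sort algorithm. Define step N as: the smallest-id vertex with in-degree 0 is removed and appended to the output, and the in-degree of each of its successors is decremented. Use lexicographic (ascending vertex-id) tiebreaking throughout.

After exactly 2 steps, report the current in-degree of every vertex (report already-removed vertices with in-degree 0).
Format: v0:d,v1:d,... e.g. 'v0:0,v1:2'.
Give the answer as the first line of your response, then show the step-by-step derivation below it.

v0:0,v1:0,v2:1,v3:0,v4:1

step 1: output 1; order=[1]; indeg=(1,0,1,0,1)
step 2: output 3; order=[1,3]; indeg=(0,0,1,0,1)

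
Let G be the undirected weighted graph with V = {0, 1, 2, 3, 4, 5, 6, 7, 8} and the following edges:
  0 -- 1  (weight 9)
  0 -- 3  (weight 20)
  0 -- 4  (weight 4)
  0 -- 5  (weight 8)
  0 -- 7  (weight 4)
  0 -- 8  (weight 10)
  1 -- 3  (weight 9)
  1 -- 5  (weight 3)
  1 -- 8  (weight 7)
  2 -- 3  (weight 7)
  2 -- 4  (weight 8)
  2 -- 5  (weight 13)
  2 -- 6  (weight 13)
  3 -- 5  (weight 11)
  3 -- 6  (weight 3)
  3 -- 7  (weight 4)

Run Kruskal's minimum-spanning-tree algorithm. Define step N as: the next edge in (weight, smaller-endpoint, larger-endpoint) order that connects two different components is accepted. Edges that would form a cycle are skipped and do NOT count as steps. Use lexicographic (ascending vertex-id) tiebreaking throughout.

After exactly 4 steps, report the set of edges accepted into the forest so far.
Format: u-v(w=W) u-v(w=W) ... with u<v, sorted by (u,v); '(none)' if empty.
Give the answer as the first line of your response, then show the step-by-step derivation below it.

0-4(w=4) 0-7(w=4) 1-5(w=3) 3-6(w=3)

step 1: add edge 1-5 (w=3); MST = {1-5(w=3)}
step 2: add edge 3-6 (w=3); MST = {1-5(w=3) 3-6(w=3)}
step 3: add edge 0-4 (w=4); MST = {0-4(w=4) 1-5(w=3) 3-6(w=3)}
step 4: add edge 0-7 (w=4); MST = {0-4(w=4) 0-7(w=4) 1-5(w=3) 3-6(w=3)}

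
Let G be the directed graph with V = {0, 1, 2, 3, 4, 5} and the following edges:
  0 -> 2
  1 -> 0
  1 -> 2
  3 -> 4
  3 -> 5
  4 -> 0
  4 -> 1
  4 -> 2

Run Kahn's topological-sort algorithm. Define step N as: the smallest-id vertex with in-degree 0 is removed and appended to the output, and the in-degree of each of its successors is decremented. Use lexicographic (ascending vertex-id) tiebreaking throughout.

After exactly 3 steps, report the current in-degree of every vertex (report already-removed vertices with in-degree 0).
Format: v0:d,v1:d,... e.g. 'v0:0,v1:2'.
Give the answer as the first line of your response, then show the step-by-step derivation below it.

v0:0,v1:0,v2:1,v3:0,v4:0,v5:0

step 1: output 3; order=[3]; indeg=(2,1,3,0,0,0)
step 2: output 4; order=[3,4]; indeg=(1,0,2,0,0,0)
step 3: output 1; order=[3,4,1]; indeg=(0,0,1,0,0,0)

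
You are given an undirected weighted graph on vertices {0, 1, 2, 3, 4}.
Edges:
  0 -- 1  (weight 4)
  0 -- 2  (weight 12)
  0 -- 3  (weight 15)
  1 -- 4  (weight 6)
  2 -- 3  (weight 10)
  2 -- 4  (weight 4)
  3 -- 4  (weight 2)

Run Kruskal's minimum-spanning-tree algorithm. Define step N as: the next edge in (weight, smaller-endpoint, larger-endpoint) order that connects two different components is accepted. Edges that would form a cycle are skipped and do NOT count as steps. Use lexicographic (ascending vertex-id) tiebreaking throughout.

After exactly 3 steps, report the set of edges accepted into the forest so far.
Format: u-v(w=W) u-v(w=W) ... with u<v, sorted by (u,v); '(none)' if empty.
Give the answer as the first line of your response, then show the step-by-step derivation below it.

0-1(w=4) 2-4(w=4) 3-4(w=2)

step 1: add edge 3-4 (w=2); MST = {3-4(w=2)}
step 2: add edge 0-1 (w=4); MST = {0-1(w=4) 3-4(w=2)}
step 3: add edge 2-4 (w=4); MST = {0-1(w=4) 2-4(w=4) 3-4(w=2)}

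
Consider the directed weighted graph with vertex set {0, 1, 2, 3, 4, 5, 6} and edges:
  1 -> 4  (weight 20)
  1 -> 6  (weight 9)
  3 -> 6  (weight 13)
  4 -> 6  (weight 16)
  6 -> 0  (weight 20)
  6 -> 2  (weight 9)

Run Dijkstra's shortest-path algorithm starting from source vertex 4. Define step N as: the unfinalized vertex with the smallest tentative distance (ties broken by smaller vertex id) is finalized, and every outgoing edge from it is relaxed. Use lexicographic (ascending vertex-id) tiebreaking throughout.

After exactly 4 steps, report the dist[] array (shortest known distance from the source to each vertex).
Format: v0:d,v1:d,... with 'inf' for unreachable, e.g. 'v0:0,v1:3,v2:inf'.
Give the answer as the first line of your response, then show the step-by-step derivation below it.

v0:36,v1:inf,v2:25,v3:inf,v4:0,v5:inf,v6:16

step 1: dist = v0:inf,v1:inf,v2:inf,v3:inf,v4:0,v5:inf,v6:16
step 2: dist = v0:36,v1:inf,v2:25,v3:inf,v4:0,v5:inf,v6:16
step 3: dist = v0:36,v1:inf,v2:25,v3:inf,v4:0,v5:inf,v6:16
step 4: dist = v0:36,v1:inf,v2:25,v3:inf,v4:0,v5:inf,v6:16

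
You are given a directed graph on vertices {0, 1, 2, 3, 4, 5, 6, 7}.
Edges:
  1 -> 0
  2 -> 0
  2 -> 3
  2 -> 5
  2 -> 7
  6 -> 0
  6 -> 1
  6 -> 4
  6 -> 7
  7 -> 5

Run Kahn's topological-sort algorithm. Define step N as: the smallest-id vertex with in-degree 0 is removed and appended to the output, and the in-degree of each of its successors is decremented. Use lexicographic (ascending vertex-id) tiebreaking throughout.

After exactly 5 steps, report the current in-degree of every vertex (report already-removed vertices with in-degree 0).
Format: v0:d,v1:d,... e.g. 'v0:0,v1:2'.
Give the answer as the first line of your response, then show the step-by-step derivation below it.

v0:0,v1:0,v2:0,v3:0,v4:0,v5:1,v6:0,v7:0

step 1: output 2; order=[2]; indeg=(2,1,0,0,1,1,0,1)
step 2: output 3; order=[2,3]; indeg=(2,1,0,0,1,1,0,1)
step 3: output 6; order=[2,3,6]; indeg=(1,0,0,0,0,1,0,0)
step 4: output 1; order=[2,3,6,1]; indeg=(0,0,0,0,0,1,0,0)
step 5: output 0; order=[2,3,6,1,0]; indeg=(0,0,0,0,0,1,0,0)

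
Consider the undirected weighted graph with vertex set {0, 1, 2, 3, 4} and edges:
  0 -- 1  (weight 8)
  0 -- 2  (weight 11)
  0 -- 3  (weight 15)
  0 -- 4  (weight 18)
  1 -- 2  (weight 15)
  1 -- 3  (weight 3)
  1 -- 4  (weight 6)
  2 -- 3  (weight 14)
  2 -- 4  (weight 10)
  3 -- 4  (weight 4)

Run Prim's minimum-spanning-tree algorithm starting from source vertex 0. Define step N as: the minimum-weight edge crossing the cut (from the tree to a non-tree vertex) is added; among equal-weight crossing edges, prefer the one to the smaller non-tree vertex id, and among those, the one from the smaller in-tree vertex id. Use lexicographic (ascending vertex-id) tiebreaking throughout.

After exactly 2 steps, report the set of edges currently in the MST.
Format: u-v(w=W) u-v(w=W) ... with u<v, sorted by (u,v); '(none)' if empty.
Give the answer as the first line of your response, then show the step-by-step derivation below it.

0-1(w=8) 1-3(w=3)

step 1: add edge 0-1 (w=8); MST = {0-1(w=8)}
step 2: add edge 1-3 (w=3); MST = {0-1(w=8) 1-3(w=3)}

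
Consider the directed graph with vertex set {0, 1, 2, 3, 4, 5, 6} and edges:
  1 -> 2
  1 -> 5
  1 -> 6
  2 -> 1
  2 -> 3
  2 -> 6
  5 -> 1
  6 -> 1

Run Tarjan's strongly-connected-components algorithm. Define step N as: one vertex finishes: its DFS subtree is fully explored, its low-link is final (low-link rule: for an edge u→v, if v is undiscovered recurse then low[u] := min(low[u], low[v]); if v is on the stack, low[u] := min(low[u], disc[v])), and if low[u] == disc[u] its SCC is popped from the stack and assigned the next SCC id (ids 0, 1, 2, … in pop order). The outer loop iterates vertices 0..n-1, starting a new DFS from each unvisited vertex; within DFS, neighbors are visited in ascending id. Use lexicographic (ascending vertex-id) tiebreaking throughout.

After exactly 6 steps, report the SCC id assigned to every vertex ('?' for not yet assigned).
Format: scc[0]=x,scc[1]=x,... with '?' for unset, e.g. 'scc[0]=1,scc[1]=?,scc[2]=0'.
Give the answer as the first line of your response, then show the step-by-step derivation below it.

scc[0]=0,scc[1]=2,scc[2]=2,scc[3]=1,scc[4]=?,scc[5]=2,scc[6]=2

step 1: low=(low[0]=0,low[1]=?,low[2]=?,low[3]=?,low[4]=?,low[5]=?,low[6]=?); scc=(scc[0]=0,scc[1]=?,scc[2]=?,scc[3]=?,scc[4]=?,scc[5]=?,scc[6]=?)
step 2: low=(low[0]=0,low[1]=1,low[2]=1,low[3]=3,low[4]=?,low[5]=?,low[6]=?); scc=(scc[0]=0,scc[1]=?,scc[2]=?,scc[3]=1,scc[4]=?,scc[5]=?,scc[6]=?)
step 3: low=(low[0]=0,low[1]=1,low[2]=1,low[3]=3,low[4]=?,low[5]=?,low[6]=1); scc=(scc[0]=0,scc[1]=?,scc[2]=?,scc[3]=1,scc[4]=?,scc[5]=?,scc[6]=?)
step 4: low=(low[0]=0,low[1]=1,low[2]=1,low[3]=3,low[4]=?,low[5]=?,low[6]=1); scc=(scc[0]=0,scc[1]=?,scc[2]=?,scc[3]=1,scc[4]=?,scc[5]=?,scc[6]=?)
step 5: low=(low[0]=0,low[1]=1,low[2]=1,low[3]=3,low[4]=?,low[5]=1,low[6]=1); scc=(scc[0]=0,scc[1]=?,scc[2]=?,scc[3]=1,scc[4]=?,scc[5]=?,scc[6]=?)
step 6: low=(low[0]=0,low[1]=1,low[2]=1,low[3]=3,low[4]=?,low[5]=1,low[6]=1); scc=(scc[0]=0,scc[1]=2,scc[2]=2,scc[3]=1,scc[4]=?,scc[5]=2,scc[6]=2)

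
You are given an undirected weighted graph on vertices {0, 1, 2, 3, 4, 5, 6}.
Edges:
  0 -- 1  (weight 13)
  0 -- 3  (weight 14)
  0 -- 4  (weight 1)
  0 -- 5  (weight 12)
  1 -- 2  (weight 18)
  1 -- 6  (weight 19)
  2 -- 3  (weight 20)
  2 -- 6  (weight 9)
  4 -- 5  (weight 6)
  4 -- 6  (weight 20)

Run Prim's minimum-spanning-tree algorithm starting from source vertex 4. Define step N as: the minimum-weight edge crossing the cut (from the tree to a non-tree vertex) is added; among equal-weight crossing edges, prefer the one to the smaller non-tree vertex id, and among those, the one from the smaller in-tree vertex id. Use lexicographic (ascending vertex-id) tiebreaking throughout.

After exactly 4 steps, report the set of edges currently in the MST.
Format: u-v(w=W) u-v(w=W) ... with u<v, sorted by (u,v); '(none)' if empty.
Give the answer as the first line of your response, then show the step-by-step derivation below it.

0-1(w=13) 0-3(w=14) 0-4(w=1) 4-5(w=6)

step 1: add edge 0-4 (w=1); MST = {0-4(w=1)}
step 2: add edge 4-5 (w=6); MST = {0-4(w=1) 4-5(w=6)}
step 3: add edge 0-1 (w=13); MST = {0-1(w=13) 0-4(w=1) 4-5(w=6)}
step 4: add edge 0-3 (w=14); MST = {0-1(w=13) 0-3(w=14) 0-4(w=1) 4-5(w=6)}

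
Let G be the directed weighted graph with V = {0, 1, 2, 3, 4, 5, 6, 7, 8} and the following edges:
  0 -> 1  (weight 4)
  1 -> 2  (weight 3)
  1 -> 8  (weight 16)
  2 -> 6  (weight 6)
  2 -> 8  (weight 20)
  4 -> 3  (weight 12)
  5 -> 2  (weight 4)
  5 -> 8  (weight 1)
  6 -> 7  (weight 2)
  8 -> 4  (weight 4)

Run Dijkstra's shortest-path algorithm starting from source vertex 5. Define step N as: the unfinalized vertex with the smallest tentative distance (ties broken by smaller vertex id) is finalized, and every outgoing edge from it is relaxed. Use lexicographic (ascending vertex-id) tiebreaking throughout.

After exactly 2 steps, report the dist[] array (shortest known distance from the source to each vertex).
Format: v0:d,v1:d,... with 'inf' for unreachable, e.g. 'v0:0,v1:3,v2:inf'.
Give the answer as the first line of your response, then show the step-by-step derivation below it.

v0:inf,v1:inf,v2:4,v3:inf,v4:5,v5:0,v6:inf,v7:inf,v8:1

step 1: dist = v0:inf,v1:inf,v2:4,v3:inf,v4:inf,v5:0,v6:inf,v7:inf,v8:1
step 2: dist = v0:inf,v1:inf,v2:4,v3:inf,v4:5,v5:0,v6:inf,v7:inf,v8:1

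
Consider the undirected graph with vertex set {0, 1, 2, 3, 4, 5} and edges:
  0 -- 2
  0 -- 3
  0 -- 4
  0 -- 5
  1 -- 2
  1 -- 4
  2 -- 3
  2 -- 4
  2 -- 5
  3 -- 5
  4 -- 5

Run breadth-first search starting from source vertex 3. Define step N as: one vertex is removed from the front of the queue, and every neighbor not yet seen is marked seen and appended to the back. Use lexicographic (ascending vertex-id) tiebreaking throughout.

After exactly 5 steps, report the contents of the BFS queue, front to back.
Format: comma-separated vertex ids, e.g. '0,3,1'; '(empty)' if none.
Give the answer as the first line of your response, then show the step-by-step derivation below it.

1

step 1: dequeue 3; queue=[0,2,5]; order=3
step 2: dequeue 0; queue=[2,5,4]; order=3,0
step 3: dequeue 2; queue=[5,4,1]; order=3,0,2
step 4: dequeue 5; queue=[4,1]; order=3,0,2,5
step 5: dequeue 4; queue=[1]; order=3,0,2,5,4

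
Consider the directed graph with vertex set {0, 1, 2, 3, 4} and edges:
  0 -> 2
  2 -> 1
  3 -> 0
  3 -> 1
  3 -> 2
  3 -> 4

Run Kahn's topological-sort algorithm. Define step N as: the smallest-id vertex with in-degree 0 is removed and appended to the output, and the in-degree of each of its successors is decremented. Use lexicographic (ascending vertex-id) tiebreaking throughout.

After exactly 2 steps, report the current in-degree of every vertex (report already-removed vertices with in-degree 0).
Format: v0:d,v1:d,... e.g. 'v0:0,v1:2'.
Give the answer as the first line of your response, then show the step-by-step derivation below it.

v0:0,v1:1,v2:0,v3:0,v4:0

step 1: output 3; order=[3]; indeg=(0,1,1,0,0)
step 2: output 0; order=[3,0]; indeg=(0,1,0,0,0)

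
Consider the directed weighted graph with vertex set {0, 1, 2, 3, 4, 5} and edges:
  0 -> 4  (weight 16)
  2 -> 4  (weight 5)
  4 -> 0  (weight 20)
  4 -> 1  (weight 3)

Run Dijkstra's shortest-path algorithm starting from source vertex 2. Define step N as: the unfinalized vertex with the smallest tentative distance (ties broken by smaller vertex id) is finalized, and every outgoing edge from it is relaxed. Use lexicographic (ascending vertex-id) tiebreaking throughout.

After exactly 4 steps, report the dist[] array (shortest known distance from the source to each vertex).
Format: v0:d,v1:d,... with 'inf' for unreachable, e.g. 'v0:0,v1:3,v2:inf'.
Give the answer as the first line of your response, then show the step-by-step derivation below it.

v0:25,v1:8,v2:0,v3:inf,v4:5,v5:inf

step 1: dist = v0:inf,v1:inf,v2:0,v3:inf,v4:5,v5:inf
step 2: dist = v0:25,v1:8,v2:0,v3:inf,v4:5,v5:inf
step 3: dist = v0:25,v1:8,v2:0,v3:inf,v4:5,v5:inf
step 4: dist = v0:25,v1:8,v2:0,v3:inf,v4:5,v5:inf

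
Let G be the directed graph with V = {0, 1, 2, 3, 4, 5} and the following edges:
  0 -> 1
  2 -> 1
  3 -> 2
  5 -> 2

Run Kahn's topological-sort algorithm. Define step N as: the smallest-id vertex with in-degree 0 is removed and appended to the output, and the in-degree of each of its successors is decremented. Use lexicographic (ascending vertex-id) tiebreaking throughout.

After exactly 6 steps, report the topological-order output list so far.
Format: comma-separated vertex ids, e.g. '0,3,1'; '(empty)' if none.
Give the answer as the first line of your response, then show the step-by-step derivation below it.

0,3,4,5,2,1

step 1: output 0; order=[0]; indeg=(0,1,2,0,0,0)
step 2: output 3; order=[0,3]; indeg=(0,1,1,0,0,0)
step 3: output 4; order=[0,3,4]; indeg=(0,1,1,0,0,0)
step 4: output 5; order=[0,3,4,5]; indeg=(0,1,0,0,0,0)
step 5: output 2; order=[0,3,4,5,2]; indeg=(0,0,0,0,0,0)
step 6: output 1; order=[0,3,4,5,2,1]; indeg=(0,0,0,0,0,0)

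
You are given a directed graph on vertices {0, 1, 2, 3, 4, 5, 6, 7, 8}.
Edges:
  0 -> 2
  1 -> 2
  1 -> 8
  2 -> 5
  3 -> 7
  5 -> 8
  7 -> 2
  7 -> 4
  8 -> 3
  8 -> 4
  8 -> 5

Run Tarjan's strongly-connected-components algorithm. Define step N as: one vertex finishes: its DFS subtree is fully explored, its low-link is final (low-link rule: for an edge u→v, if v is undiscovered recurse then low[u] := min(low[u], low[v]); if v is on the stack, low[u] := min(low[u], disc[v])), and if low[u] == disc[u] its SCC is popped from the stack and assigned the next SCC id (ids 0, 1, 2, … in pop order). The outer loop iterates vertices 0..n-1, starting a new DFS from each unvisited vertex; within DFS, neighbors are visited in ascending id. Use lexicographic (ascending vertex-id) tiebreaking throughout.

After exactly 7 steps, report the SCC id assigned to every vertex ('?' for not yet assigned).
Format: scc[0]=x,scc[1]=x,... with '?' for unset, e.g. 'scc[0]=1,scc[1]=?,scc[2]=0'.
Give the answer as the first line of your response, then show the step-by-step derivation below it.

scc[0]=2,scc[1]=?,scc[2]=1,scc[3]=1,scc[4]=0,scc[5]=1,scc[6]=?,scc[7]=1,scc[8]=1

step 1: low=(low[0]=0,low[1]=?,low[2]=1,low[3]=4,low[4]=6,low[5]=2,low[6]=?,low[7]=1,low[8]=3); scc=(scc[0]=?,scc[1]=?,scc[2]=?,scc[3]=?,scc[4]=0,scc[5]=?,scc[6]=?,scc[7]=?,scc[8]=?)
step 2: low=(low[0]=0,low[1]=?,low[2]=1,low[3]=4,low[4]=6,low[5]=2,low[6]=?,low[7]=1,low[8]=3); scc=(scc[0]=?,scc[1]=?,scc[2]=?,scc[3]=?,scc[4]=0,scc[5]=?,scc[6]=?,scc[7]=?,scc[8]=?)
step 3: low=(low[0]=0,low[1]=?,low[2]=1,low[3]=1,low[4]=6,low[5]=2,low[6]=?,low[7]=1,low[8]=3); scc=(scc[0]=?,scc[1]=?,scc[2]=?,scc[3]=?,scc[4]=0,scc[5]=?,scc[6]=?,scc[7]=?,scc[8]=?)
step 4: low=(low[0]=0,low[1]=?,low[2]=1,low[3]=1,low[4]=6,low[5]=2,low[6]=?,low[7]=1,low[8]=1); scc=(scc[0]=?,scc[1]=?,scc[2]=?,scc[3]=?,scc[4]=0,scc[5]=?,scc[6]=?,scc[7]=?,scc[8]=?)
step 5: low=(low[0]=0,low[1]=?,low[2]=1,low[3]=1,low[4]=6,low[5]=1,low[6]=?,low[7]=1,low[8]=1); scc=(scc[0]=?,scc[1]=?,scc[2]=?,scc[3]=?,scc[4]=0,scc[5]=?,scc[6]=?,scc[7]=?,scc[8]=?)
step 6: low=(low[0]=0,low[1]=?,low[2]=1,low[3]=1,low[4]=6,low[5]=1,low[6]=?,low[7]=1,low[8]=1); scc=(scc[0]=?,scc[1]=?,scc[2]=1,scc[3]=1,scc[4]=0,scc[5]=1,scc[6]=?,scc[7]=1,scc[8]=1)
step 7: low=(low[0]=0,low[1]=?,low[2]=1,low[3]=1,low[4]=6,low[5]=1,low[6]=?,low[7]=1,low[8]=1); scc=(scc[0]=2,scc[1]=?,scc[2]=1,scc[3]=1,scc[4]=0,scc[5]=1,scc[6]=?,scc[7]=1,scc[8]=1)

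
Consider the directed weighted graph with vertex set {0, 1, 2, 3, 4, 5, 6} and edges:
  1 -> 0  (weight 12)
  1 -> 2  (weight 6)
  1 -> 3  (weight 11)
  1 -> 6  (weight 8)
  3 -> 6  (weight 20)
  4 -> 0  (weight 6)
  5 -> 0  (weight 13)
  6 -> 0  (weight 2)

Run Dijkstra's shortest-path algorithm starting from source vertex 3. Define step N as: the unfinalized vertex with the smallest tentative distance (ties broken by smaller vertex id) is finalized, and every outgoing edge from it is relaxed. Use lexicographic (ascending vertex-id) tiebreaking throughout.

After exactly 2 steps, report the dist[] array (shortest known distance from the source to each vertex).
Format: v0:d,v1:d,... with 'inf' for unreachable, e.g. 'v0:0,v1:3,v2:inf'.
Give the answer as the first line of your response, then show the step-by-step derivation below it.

v0:22,v1:inf,v2:inf,v3:0,v4:inf,v5:inf,v6:20

step 1: dist = v0:inf,v1:inf,v2:inf,v3:0,v4:inf,v5:inf,v6:20
step 2: dist = v0:22,v1:inf,v2:inf,v3:0,v4:inf,v5:inf,v6:20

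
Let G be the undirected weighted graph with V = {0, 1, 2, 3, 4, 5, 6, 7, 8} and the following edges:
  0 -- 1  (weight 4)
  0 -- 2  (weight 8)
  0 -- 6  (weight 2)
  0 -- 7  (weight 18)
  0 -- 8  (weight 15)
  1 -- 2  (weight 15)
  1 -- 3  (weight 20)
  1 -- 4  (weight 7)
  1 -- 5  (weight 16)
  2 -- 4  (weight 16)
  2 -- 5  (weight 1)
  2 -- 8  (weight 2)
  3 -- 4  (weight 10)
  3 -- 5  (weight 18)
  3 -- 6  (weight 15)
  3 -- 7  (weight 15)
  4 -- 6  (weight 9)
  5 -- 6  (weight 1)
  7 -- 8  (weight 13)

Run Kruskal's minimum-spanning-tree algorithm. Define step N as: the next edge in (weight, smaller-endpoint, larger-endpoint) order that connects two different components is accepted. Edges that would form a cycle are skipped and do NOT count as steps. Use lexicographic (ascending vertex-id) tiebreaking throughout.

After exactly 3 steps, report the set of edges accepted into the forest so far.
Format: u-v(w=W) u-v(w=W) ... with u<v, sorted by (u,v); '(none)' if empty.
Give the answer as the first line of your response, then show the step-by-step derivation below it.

0-6(w=2) 2-5(w=1) 5-6(w=1)

step 1: add edge 2-5 (w=1); MST = {2-5(w=1)}
step 2: add edge 5-6 (w=1); MST = {2-5(w=1) 5-6(w=1)}
step 3: add edge 0-6 (w=2); MST = {0-6(w=2) 2-5(w=1) 5-6(w=1)}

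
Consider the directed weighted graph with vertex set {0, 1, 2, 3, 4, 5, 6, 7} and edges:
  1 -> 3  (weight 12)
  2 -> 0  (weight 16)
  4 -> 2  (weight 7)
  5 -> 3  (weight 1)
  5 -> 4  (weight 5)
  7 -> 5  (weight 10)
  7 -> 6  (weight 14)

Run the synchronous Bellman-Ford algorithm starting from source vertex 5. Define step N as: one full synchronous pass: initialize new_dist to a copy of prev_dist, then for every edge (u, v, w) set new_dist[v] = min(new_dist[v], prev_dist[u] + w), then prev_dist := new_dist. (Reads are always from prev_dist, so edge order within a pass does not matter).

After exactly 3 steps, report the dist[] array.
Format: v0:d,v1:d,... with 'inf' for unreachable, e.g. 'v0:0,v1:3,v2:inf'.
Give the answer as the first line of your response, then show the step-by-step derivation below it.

v0:28,v1:inf,v2:12,v3:1,v4:5,v5:0,v6:inf,v7:inf

step 1: dist = v0:inf,v1:inf,v2:inf,v3:1,v4:5,v5:0,v6:inf,v7:inf
step 2: dist = v0:inf,v1:inf,v2:12,v3:1,v4:5,v5:0,v6:inf,v7:inf
step 3: dist = v0:28,v1:inf,v2:12,v3:1,v4:5,v5:0,v6:inf,v7:inf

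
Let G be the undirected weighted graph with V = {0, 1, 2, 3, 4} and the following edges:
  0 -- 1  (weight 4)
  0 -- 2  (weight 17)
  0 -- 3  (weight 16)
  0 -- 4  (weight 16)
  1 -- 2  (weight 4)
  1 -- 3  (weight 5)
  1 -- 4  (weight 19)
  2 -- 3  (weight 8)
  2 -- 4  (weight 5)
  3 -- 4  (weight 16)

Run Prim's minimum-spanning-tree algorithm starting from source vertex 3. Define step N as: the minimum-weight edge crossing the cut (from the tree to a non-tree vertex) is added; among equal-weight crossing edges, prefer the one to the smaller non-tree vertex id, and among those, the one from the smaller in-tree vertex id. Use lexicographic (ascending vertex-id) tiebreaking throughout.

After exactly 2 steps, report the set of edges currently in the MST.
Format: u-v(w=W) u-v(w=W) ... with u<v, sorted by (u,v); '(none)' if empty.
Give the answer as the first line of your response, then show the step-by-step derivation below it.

0-1(w=4) 1-3(w=5)

step 1: add edge 1-3 (w=5); MST = {1-3(w=5)}
step 2: add edge 0-1 (w=4); MST = {0-1(w=4) 1-3(w=5)}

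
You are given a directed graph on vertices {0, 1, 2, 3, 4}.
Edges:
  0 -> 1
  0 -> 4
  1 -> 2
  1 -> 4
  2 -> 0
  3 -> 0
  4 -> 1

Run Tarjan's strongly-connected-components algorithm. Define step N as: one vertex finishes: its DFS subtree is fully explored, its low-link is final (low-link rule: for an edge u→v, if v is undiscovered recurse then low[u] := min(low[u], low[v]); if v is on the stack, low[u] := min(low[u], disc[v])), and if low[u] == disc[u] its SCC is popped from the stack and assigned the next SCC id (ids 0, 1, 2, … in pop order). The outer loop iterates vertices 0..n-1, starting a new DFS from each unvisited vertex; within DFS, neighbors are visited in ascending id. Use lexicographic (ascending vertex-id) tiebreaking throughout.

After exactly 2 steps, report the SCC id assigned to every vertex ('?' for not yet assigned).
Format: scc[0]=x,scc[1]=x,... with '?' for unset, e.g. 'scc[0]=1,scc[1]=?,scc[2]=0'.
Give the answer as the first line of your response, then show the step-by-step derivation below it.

scc[0]=?,scc[1]=?,scc[2]=?,scc[3]=?,scc[4]=?

step 1: low=(low[0]=0,low[1]=1,low[2]=0,low[3]=?,low[4]=?); scc=(scc[0]=?,scc[1]=?,scc[2]=?,scc[3]=?,scc[4]=?)
step 2: low=(low[0]=0,low[1]=0,low[2]=0,low[3]=?,low[4]=1); scc=(scc[0]=?,scc[1]=?,scc[2]=?,scc[3]=?,scc[4]=?)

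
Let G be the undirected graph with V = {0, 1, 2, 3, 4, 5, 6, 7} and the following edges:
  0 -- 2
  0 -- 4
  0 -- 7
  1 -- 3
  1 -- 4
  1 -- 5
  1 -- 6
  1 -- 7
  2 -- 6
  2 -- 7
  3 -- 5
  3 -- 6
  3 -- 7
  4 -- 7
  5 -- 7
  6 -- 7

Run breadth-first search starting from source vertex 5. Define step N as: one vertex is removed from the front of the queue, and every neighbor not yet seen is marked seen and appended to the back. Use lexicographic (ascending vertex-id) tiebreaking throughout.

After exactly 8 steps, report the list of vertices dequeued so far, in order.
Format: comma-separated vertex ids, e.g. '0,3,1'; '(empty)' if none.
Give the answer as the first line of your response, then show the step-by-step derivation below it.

5,1,3,7,4,6,0,2

step 1: dequeue 5; queue=[1,3,7]; order=5
step 2: dequeue 1; queue=[3,7,4,6]; order=5,1
step 3: dequeue 3; queue=[7,4,6]; order=5,1,3
step 4: dequeue 7; queue=[4,6,0,2]; order=5,1,3,7
step 5: dequeue 4; queue=[6,0,2]; order=5,1,3,7,4
step 6: dequeue 6; queue=[0,2]; order=5,1,3,7,4,6
step 7: dequeue 0; queue=[2]; order=5,1,3,7,4,6,0
step 8: dequeue 2; queue=[(empty)]; order=5,1,3,7,4,6,0,2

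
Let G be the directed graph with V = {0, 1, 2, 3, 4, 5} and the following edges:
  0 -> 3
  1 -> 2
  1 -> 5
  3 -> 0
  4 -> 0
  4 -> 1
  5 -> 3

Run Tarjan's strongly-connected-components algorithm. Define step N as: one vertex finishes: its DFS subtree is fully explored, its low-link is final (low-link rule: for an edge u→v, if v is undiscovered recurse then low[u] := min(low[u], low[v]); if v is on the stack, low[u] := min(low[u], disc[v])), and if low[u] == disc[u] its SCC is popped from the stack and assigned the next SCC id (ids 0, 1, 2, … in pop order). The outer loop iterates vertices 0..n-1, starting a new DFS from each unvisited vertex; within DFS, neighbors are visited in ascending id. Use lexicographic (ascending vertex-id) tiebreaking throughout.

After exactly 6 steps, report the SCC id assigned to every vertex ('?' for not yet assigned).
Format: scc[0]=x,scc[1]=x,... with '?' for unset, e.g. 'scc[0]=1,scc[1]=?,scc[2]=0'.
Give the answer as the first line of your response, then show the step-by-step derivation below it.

scc[0]=0,scc[1]=3,scc[2]=1,scc[3]=0,scc[4]=4,scc[5]=2

step 1: low=(low[0]=0,low[1]=?,low[2]=?,low[3]=0,low[4]=?,low[5]=?); scc=(scc[0]=?,scc[1]=?,scc[2]=?,scc[3]=?,scc[4]=?,scc[5]=?)
step 2: low=(low[0]=0,low[1]=?,low[2]=?,low[3]=0,low[4]=?,low[5]=?); scc=(scc[0]=0,scc[1]=?,scc[2]=?,scc[3]=0,scc[4]=?,scc[5]=?)
step 3: low=(low[0]=0,low[1]=2,low[2]=3,low[3]=0,low[4]=?,low[5]=?); scc=(scc[0]=0,scc[1]=?,scc[2]=1,scc[3]=0,scc[4]=?,scc[5]=?)
step 4: low=(low[0]=0,low[1]=2,low[2]=3,low[3]=0,low[4]=?,low[5]=4); scc=(scc[0]=0,scc[1]=?,scc[2]=1,scc[3]=0,scc[4]=?,scc[5]=2)
step 5: low=(low[0]=0,low[1]=2,low[2]=3,low[3]=0,low[4]=?,low[5]=4); scc=(scc[0]=0,scc[1]=3,scc[2]=1,scc[3]=0,scc[4]=?,scc[5]=2)
step 6: low=(low[0]=0,low[1]=2,low[2]=3,low[3]=0,low[4]=5,low[5]=4); scc=(scc[0]=0,scc[1]=3,scc[2]=1,scc[3]=0,scc[4]=4,scc[5]=2)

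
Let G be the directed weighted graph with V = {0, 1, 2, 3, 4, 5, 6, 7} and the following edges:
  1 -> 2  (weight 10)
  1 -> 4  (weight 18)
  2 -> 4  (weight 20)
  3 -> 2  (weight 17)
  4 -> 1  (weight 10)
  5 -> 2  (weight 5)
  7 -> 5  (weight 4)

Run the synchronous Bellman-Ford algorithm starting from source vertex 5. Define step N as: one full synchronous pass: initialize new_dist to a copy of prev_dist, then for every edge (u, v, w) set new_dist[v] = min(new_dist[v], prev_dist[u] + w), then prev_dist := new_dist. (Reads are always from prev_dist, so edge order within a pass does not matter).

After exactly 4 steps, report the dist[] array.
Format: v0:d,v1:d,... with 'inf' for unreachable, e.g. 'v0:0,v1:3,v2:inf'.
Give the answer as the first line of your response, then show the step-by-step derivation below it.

v0:inf,v1:35,v2:5,v3:inf,v4:25,v5:0,v6:inf,v7:inf

step 1: dist = v0:inf,v1:inf,v2:5,v3:inf,v4:inf,v5:0,v6:inf,v7:inf
step 2: dist = v0:inf,v1:inf,v2:5,v3:inf,v4:25,v5:0,v6:inf,v7:inf
step 3: dist = v0:inf,v1:35,v2:5,v3:inf,v4:25,v5:0,v6:inf,v7:inf
step 4: dist = v0:inf,v1:35,v2:5,v3:inf,v4:25,v5:0,v6:inf,v7:inf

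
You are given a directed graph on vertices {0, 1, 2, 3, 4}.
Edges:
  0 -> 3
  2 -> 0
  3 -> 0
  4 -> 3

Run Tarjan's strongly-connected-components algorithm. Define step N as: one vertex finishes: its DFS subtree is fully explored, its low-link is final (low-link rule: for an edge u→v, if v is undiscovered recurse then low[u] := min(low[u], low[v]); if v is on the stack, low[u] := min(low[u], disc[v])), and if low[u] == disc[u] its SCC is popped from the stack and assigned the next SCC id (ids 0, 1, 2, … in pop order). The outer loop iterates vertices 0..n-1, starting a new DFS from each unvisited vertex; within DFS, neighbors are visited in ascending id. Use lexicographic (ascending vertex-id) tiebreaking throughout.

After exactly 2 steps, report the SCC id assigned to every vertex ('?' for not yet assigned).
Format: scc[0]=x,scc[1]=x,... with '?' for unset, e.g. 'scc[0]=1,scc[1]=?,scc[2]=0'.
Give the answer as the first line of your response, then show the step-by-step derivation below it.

scc[0]=0,scc[1]=?,scc[2]=?,scc[3]=0,scc[4]=?

step 1: low=(low[0]=0,low[1]=?,low[2]=?,low[3]=0,low[4]=?); scc=(scc[0]=?,scc[1]=?,scc[2]=?,scc[3]=?,scc[4]=?)
step 2: low=(low[0]=0,low[1]=?,low[2]=?,low[3]=0,low[4]=?); scc=(scc[0]=0,scc[1]=?,scc[2]=?,scc[3]=0,scc[4]=?)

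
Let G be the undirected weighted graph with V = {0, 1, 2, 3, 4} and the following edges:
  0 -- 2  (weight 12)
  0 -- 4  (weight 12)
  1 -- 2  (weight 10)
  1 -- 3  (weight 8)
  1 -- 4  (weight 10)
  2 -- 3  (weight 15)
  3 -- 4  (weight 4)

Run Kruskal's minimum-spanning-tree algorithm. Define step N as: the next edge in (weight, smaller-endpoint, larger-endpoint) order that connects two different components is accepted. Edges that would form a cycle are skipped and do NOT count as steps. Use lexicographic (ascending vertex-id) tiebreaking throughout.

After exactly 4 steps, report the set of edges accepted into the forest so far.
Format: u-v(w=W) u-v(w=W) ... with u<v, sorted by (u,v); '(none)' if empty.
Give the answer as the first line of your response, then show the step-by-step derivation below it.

0-2(w=12) 1-2(w=10) 1-3(w=8) 3-4(w=4)

step 1: add edge 3-4 (w=4); MST = {3-4(w=4)}
step 2: add edge 1-3 (w=8); MST = {1-3(w=8) 3-4(w=4)}
step 3: add edge 1-2 (w=10); MST = {1-2(w=10) 1-3(w=8) 3-4(w=4)}
step 4: add edge 0-2 (w=12); MST = {0-2(w=12) 1-2(w=10) 1-3(w=8) 3-4(w=4)}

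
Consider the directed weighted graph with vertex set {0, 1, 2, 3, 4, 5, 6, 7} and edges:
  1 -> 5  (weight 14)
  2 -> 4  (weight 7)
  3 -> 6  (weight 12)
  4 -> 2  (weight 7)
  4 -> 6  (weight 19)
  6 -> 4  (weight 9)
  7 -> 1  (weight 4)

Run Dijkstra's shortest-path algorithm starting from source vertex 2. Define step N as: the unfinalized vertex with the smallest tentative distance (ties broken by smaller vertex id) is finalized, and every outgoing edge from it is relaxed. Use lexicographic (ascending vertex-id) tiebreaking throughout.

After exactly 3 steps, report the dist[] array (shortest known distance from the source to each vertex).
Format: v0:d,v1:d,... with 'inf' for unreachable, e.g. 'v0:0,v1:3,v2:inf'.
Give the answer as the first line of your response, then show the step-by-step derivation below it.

v0:inf,v1:inf,v2:0,v3:inf,v4:7,v5:inf,v6:26,v7:inf

step 1: dist = v0:inf,v1:inf,v2:0,v3:inf,v4:7,v5:inf,v6:inf,v7:inf
step 2: dist = v0:inf,v1:inf,v2:0,v3:inf,v4:7,v5:inf,v6:26,v7:inf
step 3: dist = v0:inf,v1:inf,v2:0,v3:inf,v4:7,v5:inf,v6:26,v7:inf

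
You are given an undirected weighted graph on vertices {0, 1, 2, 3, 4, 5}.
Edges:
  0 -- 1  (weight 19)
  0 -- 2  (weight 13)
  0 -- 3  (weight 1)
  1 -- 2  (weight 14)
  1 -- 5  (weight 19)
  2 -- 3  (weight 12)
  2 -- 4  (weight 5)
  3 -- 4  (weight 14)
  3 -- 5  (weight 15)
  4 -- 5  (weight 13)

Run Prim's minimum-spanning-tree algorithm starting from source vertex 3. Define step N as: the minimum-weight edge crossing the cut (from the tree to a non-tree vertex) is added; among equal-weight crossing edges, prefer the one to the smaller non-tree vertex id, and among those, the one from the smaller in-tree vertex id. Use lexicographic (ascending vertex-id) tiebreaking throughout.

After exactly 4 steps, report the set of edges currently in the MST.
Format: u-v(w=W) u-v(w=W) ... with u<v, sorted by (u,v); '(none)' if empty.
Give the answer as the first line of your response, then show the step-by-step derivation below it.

0-3(w=1) 2-3(w=12) 2-4(w=5) 4-5(w=13)

step 1: add edge 0-3 (w=1); MST = {0-3(w=1)}
step 2: add edge 2-3 (w=12); MST = {0-3(w=1) 2-3(w=12)}
step 3: add edge 2-4 (w=5); MST = {0-3(w=1) 2-3(w=12) 2-4(w=5)}
step 4: add edge 4-5 (w=13); MST = {0-3(w=1) 2-3(w=12) 2-4(w=5) 4-5(w=13)}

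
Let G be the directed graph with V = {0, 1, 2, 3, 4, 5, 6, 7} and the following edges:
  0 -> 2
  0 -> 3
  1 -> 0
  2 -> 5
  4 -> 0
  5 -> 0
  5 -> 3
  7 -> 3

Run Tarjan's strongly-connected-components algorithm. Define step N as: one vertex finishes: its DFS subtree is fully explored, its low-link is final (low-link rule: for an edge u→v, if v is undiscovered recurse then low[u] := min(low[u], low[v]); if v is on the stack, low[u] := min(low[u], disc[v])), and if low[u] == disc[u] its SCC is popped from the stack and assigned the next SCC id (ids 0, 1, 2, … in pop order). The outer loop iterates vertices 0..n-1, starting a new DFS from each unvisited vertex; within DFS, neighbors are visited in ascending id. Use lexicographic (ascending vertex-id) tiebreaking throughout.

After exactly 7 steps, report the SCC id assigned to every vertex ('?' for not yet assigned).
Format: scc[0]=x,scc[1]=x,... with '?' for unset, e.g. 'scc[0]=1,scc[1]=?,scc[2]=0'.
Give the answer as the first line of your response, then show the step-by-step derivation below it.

scc[0]=1,scc[1]=2,scc[2]=1,scc[3]=0,scc[4]=3,scc[5]=1,scc[6]=4,scc[7]=?

step 1: low=(low[0]=0,low[1]=?,low[2]=1,low[3]=3,low[4]=?,low[5]=0,low[6]=?,low[7]=?); scc=(scc[0]=?,scc[1]=?,scc[2]=?,scc[3]=0,scc[4]=?,scc[5]=?,scc[6]=?,scc[7]=?)
step 2: low=(low[0]=0,low[1]=?,low[2]=1,low[3]=3,low[4]=?,low[5]=0,low[6]=?,low[7]=?); scc=(scc[0]=?,scc[1]=?,scc[2]=?,scc[3]=0,scc[4]=?,scc[5]=?,scc[6]=?,scc[7]=?)
step 3: low=(low[0]=0,low[1]=?,low[2]=0,low[3]=3,low[4]=?,low[5]=0,low[6]=?,low[7]=?); scc=(scc[0]=?,scc[1]=?,scc[2]=?,scc[3]=0,scc[4]=?,scc[5]=?,scc[6]=?,scc[7]=?)
step 4: low=(low[0]=0,low[1]=?,low[2]=0,low[3]=3,low[4]=?,low[5]=0,low[6]=?,low[7]=?); scc=(scc[0]=1,scc[1]=?,scc[2]=1,scc[3]=0,scc[4]=?,scc[5]=1,scc[6]=?,scc[7]=?)
step 5: low=(low[0]=0,low[1]=4,low[2]=0,low[3]=3,low[4]=?,low[5]=0,low[6]=?,low[7]=?); scc=(scc[0]=1,scc[1]=2,scc[2]=1,scc[3]=0,scc[4]=?,scc[5]=1,scc[6]=?,scc[7]=?)
step 6: low=(low[0]=0,low[1]=4,low[2]=0,low[3]=3,low[4]=5,low[5]=0,low[6]=?,low[7]=?); scc=(scc[0]=1,scc[1]=2,scc[2]=1,scc[3]=0,scc[4]=3,scc[5]=1,scc[6]=?,scc[7]=?)
step 7: low=(low[0]=0,low[1]=4,low[2]=0,low[3]=3,low[4]=5,low[5]=0,low[6]=6,low[7]=?); scc=(scc[0]=1,scc[1]=2,scc[2]=1,scc[3]=0,scc[4]=3,scc[5]=1,scc[6]=4,scc[7]=?)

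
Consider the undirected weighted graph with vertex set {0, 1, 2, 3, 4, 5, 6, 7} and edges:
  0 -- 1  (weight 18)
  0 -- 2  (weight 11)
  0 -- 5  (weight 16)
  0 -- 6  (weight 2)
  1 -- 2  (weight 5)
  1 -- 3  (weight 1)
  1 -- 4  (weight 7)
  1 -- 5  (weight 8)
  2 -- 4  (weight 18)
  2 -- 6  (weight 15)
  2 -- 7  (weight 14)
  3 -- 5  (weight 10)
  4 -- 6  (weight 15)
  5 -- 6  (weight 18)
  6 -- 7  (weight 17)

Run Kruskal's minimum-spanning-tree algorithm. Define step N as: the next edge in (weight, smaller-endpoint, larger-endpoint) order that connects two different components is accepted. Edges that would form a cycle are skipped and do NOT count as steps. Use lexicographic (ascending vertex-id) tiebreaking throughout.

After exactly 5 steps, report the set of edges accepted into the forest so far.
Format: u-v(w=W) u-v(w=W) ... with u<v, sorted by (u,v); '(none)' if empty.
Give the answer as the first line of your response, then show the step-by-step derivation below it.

0-6(w=2) 1-2(w=5) 1-3(w=1) 1-4(w=7) 1-5(w=8)

step 1: add edge 1-3 (w=1); MST = {1-3(w=1)}
step 2: add edge 0-6 (w=2); MST = {0-6(w=2) 1-3(w=1)}
step 3: add edge 1-2 (w=5); MST = {0-6(w=2) 1-2(w=5) 1-3(w=1)}
step 4: add edge 1-4 (w=7); MST = {0-6(w=2) 1-2(w=5) 1-3(w=1) 1-4(w=7)}
step 5: add edge 1-5 (w=8); MST = {0-6(w=2) 1-2(w=5) 1-3(w=1) 1-4(w=7) 1-5(w=8)}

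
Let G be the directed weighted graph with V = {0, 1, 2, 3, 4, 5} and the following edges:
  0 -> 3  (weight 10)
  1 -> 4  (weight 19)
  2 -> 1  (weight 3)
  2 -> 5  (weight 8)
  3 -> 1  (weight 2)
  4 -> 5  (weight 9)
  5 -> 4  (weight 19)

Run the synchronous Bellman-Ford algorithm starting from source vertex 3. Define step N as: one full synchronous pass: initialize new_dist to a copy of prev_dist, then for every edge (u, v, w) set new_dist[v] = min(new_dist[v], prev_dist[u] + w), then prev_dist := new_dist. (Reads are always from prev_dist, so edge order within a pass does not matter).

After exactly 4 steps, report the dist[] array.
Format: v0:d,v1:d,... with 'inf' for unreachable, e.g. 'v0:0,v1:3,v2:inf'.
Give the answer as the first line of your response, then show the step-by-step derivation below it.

v0:inf,v1:2,v2:inf,v3:0,v4:21,v5:30

step 1: dist = v0:inf,v1:2,v2:inf,v3:0,v4:inf,v5:inf
step 2: dist = v0:inf,v1:2,v2:inf,v3:0,v4:21,v5:inf
step 3: dist = v0:inf,v1:2,v2:inf,v3:0,v4:21,v5:30
step 4: dist = v0:inf,v1:2,v2:inf,v3:0,v4:21,v5:30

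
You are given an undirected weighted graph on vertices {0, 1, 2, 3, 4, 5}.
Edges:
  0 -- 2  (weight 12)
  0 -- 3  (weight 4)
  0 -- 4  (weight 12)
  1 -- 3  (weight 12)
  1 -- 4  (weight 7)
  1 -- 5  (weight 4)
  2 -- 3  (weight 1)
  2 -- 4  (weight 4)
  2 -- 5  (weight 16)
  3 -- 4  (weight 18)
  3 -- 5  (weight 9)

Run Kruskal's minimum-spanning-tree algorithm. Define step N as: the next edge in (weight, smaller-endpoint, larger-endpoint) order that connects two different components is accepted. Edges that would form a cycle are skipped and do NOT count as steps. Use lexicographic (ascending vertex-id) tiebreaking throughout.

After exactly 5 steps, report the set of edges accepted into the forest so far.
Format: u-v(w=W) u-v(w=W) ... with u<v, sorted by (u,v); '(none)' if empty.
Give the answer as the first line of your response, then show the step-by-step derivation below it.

0-3(w=4) 1-4(w=7) 1-5(w=4) 2-3(w=1) 2-4(w=4)

step 1: add edge 2-3 (w=1); MST = {2-3(w=1)}
step 2: add edge 0-3 (w=4); MST = {0-3(w=4) 2-3(w=1)}
step 3: add edge 1-5 (w=4); MST = {0-3(w=4) 1-5(w=4) 2-3(w=1)}
step 4: add edge 2-4 (w=4); MST = {0-3(w=4) 1-5(w=4) 2-3(w=1) 2-4(w=4)}
step 5: add edge 1-4 (w=7); MST = {0-3(w=4) 1-4(w=7) 1-5(w=4) 2-3(w=1) 2-4(w=4)}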